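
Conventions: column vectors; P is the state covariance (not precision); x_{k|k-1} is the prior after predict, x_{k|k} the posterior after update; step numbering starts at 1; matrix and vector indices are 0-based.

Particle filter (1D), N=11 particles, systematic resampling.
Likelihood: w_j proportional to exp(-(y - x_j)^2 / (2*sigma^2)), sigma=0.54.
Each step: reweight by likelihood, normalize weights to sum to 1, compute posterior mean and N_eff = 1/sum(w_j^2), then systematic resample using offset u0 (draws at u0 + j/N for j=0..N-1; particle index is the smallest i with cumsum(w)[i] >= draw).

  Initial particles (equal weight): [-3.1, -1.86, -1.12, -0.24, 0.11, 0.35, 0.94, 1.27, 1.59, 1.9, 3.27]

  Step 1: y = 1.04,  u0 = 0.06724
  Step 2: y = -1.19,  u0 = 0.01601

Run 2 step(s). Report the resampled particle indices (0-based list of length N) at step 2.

resampled_idx = [0, 0, 0, 0, 0, 0, 0, 0, 0, 1, 1]

step 1: w=[0.0000, 0.0000, 0.0001, 0.0172, 0.0648, 0.1262, 0.2806, 0.2607, 0.1700, 0.0803, 0.0001]  mean=1.0650  Neff=4.9383  idx=[4, 5, 6, 6, 6, 7, 7, 7, 8, 8, 9]
step 2: w=[0.7489, 0.2327, 0.0057, 0.0057, 0.0057, 0.0004, 0.0004, 0.0004, 0.0000, 0.0000, 0.0000]  mean=0.1815  Neff=1.6257  idx=[0, 0, 0, 0, 0, 0, 0, 0, 0, 1, 1]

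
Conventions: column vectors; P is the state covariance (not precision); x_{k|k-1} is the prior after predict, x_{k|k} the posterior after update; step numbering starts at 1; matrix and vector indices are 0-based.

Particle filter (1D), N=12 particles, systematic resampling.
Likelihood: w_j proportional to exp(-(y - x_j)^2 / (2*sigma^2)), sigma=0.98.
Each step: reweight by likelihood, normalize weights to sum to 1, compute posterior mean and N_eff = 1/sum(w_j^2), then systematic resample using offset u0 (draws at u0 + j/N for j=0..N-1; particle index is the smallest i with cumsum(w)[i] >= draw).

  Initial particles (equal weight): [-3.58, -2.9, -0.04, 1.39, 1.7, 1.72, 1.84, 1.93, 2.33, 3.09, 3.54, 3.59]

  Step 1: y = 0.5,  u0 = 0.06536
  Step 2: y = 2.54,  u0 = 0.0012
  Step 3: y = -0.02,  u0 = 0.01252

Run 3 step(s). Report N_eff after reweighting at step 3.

N_eff = 6.6716

step 1: w=[0.0001, 0.0007, 0.2516, 0.1939, 0.1384, 0.1349, 0.1150, 0.1010, 0.0512, 0.0089, 0.0024, 0.0020]  mean=1.2935  Neff=6.0843  idx=[2, 2, 2, 3, 3, 4, 4, 5, 6, 6, 7, 8]
step 2: w=[0.0048, 0.0048, 0.0048, 0.0768, 0.0768, 0.1059, 0.1059, 0.1078, 0.1185, 0.1185, 0.1260, 0.1495]  mean=1.7859  Neff=8.9118  idx=[0, 3, 4, 5, 6, 7, 8, 8, 9, 10, 10, 11]
step 3: w=[0.3150, 0.1119, 0.1119, 0.0675, 0.0675, 0.0651, 0.0520, 0.0520, 0.0520, 0.0435, 0.0435, 0.0178]  mean=1.1368  Neff=6.6716  idx=[0, 0, 0, 0, 1, 2, 2, 3, 5, 6, 8, 9]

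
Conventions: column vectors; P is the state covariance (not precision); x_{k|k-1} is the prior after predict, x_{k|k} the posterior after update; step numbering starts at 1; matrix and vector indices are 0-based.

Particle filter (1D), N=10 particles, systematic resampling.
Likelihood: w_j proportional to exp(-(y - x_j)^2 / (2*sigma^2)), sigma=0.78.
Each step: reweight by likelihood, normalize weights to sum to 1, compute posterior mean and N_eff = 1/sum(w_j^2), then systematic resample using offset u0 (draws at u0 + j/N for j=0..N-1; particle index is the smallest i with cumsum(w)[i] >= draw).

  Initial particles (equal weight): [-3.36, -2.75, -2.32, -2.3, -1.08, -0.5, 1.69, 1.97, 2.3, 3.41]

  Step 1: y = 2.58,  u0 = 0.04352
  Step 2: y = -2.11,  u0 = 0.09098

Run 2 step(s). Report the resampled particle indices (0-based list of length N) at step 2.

step 1: w=[0.0000, 0.0000, 0.0000, 0.0000, 0.0000, 0.0001, 0.1887, 0.2665, 0.3392, 0.2054]  mean=2.3245  Neff=3.7892  idx=[6, 6, 7, 7, 7, 8, 8, 8, 9, 9]
step 2: w=[0.3940, 0.3940, 0.0643, 0.0643, 0.0643, 0.0064, 0.0064, 0.0064, 0.0000, 0.0000]  mean=1.7557  Neff=3.0966  idx=[0, 0, 0, 0, 1, 1, 1, 2, 3, 6]

resampled_idx = [0, 0, 0, 0, 1, 1, 1, 2, 3, 6]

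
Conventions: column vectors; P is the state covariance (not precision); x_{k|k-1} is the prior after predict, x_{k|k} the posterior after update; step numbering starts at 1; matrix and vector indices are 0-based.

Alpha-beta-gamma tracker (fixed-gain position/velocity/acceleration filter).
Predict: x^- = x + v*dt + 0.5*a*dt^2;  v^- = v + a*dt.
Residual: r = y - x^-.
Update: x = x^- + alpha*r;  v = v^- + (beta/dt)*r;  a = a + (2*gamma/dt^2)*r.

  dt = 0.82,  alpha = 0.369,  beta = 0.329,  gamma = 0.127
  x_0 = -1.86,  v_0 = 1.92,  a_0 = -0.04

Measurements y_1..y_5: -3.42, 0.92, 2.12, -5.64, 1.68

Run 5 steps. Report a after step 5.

a_post = -0.5829

step 1: x_pred=-0.2990  r=-3.1210  x^+=-1.4507  v^+=0.6350  a^+=-1.2189
step 2: x_pred=-1.3398  r=2.2598  x^+=-0.5059  v^+=0.5421  a^+=-0.3653
step 3: x_pred=-0.1842  r=2.3042  x^+=0.6661  v^+=1.1671  a^+=0.5051
step 4: x_pred=1.7929  r=-7.4329  x^+=-0.9499  v^+=-1.4010  a^+=-2.3027
step 5: x_pred=-2.8728  r=4.5528  x^+=-1.1928  v^+=-1.4625  a^+=-0.5829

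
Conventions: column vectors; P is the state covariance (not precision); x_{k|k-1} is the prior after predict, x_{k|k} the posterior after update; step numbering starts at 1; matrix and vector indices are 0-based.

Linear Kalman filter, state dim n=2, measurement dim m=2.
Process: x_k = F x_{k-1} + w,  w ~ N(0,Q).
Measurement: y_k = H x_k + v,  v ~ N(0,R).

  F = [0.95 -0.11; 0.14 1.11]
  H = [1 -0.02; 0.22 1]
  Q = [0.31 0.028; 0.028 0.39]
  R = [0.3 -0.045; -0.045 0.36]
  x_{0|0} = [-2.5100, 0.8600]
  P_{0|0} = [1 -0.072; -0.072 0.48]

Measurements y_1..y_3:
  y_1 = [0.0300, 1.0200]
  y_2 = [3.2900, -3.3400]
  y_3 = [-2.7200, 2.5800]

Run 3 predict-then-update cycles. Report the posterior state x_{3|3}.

step 1: x^-=[-2.4791, 0.6032]  P^-=[1.2334 0.0276; 0.0276 0.9786]  S=[1.5326 0.2342; 0.2342 1.4105]  K=[0.7921 0.0804; -0.1041 0.7154]  nu=[2.5212, 0.9622]  x^+=[-0.4048, 1.0291]  P^+=[0.2328 -0.0579; -0.0579 0.2750]
step 2: x^-=[-0.4977, 1.0856]  P^-=[0.5356 -0.0348; -0.0348 0.7154]  S=[0.8373 0.0239; 0.0239 1.0860]  K=[0.6387 0.0624; -0.0773 0.6534]  nu=[3.8095, -4.3161]  x^+=[1.6661, -2.0288]  P^+=[0.1879 -0.0476; -0.0476 0.2492]
step 3: x^-=[1.8060, -2.0188]  P^-=[0.4925 -0.0269; -0.0269 0.6859]  S=[0.7939 0.0228; 0.0228 1.0579]  K=[0.6192 0.0636; -0.0697 0.6443]  nu=[-4.5663, 4.2014]  x^+=[-0.7544, 1.0064]  P^+=[0.1820 -0.0450; -0.0450 0.2450]

x_post = [-0.7544, 1.0064]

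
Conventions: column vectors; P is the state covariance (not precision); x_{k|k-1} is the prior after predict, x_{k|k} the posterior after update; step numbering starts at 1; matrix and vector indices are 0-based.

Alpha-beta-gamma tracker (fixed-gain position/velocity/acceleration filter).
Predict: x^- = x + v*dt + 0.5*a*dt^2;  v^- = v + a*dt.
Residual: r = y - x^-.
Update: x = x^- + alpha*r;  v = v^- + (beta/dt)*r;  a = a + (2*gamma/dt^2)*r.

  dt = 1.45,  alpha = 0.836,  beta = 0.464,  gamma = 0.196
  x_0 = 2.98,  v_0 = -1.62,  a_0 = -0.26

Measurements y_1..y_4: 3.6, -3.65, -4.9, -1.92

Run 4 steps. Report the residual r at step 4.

resid = 7.6146

step 1: x_pred=0.3577  r=3.2423  x^+=3.0683  v^+=-0.9595  a^+=0.3445
step 2: x_pred=2.0392  r=-5.6892  x^+=-2.7170  v^+=-2.2805  a^+=-0.7162
step 3: x_pred=-6.7766  r=1.8766  x^+=-5.2078  v^+=-2.7185  a^+=-0.3663
step 4: x_pred=-9.5346  r=7.6146  x^+=-3.1688  v^+=-0.8130  a^+=1.0534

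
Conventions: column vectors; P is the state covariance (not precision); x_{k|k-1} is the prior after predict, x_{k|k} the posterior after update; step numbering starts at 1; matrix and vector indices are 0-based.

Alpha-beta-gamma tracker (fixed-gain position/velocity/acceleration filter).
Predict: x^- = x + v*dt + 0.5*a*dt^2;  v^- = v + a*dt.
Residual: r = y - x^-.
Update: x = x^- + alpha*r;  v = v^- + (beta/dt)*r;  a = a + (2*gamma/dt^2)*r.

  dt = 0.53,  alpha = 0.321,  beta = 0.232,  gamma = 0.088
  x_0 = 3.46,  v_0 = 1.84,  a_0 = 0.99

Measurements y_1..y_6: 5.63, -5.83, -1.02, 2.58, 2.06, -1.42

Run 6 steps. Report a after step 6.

a_post = 4.4913

step 1: x_pred=4.5742  r=1.0558  x^+=4.9131  v^+=2.8268  a^+=1.6515
step 2: x_pred=6.6433  r=-12.4733  x^+=2.6394  v^+=-1.7579  a^+=-6.1638
step 3: x_pred=0.8420  r=-1.8620  x^+=0.2443  v^+=-5.8397  a^+=-7.3304
step 4: x_pred=-3.8803  r=6.4603  x^+=-1.8066  v^+=-6.8970  a^+=-3.2827
step 5: x_pred=-5.9230  r=7.9830  x^+=-3.3605  v^+=-5.1423  a^+=1.7192
step 6: x_pred=-5.8444  r=4.4244  x^+=-4.4242  v^+=-2.2944  a^+=4.4913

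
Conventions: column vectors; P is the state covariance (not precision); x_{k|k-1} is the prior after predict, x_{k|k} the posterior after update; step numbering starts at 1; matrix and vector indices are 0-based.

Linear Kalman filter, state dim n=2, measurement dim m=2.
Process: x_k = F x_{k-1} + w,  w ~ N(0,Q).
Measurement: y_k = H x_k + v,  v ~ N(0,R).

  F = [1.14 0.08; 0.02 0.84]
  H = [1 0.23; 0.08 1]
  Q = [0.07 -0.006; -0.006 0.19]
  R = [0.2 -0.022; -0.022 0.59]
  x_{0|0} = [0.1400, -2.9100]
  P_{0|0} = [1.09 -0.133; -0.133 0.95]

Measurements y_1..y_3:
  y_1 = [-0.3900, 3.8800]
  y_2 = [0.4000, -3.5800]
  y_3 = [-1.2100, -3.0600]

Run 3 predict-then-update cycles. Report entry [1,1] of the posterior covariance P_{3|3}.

step 1: x^-=[-0.0732, -2.4416]  P^-=[1.4684 -0.0449; -0.0449 0.8563]  S=[1.6930 0.2467; 0.2467 1.4485]  K=[0.8756 -0.0990; 0.0041 0.5880]  nu=[0.2448, 6.3275]  x^+=[-0.4855, 1.2798]  P^+=[0.1988 -0.0936; -0.0936 0.3543]
step 2: x^-=[-0.4510, 1.0653]  P^-=[0.3136 -0.0674; -0.0674 0.4369]  S=[0.5057 0.0349; 0.0349 1.0181]  K=[0.5937 -0.0619; 0.0362 0.4226]  nu=[0.6060, -4.6092]  x^+=[0.1943, -0.8606]  P^+=[0.1340 -0.0603; -0.0603 0.2534]
step 3: x^-=[0.1527, -0.7190]  P^-=[0.2347 -0.0438; -0.0438 0.3668]  S=[0.4340 0.0366; 0.0366 0.9513]  K=[0.5216 -0.0463; 0.0615 0.3795]  nu=[-1.1973, -2.3532]  x^+=[-0.3628, -1.6858]  P^+=[0.1164 -0.0481; -0.0481 0.2264]

P_post[1,1] = 0.2264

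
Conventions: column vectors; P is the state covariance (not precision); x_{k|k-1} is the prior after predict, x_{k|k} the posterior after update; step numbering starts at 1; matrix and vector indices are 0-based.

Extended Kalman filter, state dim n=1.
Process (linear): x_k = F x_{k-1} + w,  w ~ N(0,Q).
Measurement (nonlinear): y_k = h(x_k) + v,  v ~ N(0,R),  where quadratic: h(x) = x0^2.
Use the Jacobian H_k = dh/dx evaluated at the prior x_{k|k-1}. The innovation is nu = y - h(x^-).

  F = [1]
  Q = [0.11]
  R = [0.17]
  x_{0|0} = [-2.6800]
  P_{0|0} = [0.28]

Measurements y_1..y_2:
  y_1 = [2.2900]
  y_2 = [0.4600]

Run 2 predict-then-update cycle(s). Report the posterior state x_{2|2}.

step 1: x^-=[-2.6800]  P^-=[0.3900]  H_jac=[-5.3600]  S=[11.3745]  K=[-0.1838]  nu=[-4.8924]  x^+=[-1.7809]  P^+=[0.0058]
step 2: x^-=[-1.7809]  P^-=[0.1158]  H_jac=[-3.5618]  S=[1.6394]  K=[-0.2516]  nu=[-2.7115]  x^+=[-1.0985]  P^+=[0.0120]

x_post = [-1.0985]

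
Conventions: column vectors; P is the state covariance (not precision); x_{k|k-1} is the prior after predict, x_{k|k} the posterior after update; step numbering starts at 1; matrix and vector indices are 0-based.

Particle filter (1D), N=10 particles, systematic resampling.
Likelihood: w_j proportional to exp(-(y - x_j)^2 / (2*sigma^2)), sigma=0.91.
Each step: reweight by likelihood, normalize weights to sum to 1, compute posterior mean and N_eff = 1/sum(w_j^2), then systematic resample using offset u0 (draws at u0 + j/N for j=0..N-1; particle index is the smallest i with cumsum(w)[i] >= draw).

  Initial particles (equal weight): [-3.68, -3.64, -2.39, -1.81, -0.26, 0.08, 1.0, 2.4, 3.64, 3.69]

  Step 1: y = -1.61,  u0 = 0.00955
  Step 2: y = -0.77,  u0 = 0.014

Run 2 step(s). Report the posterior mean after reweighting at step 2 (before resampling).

step 1: w=[0.0320, 0.0353, 0.2942, 0.4146, 0.1413, 0.0757, 0.0069, 0.0000, 0.0000, 0.0000]  mean=-1.7231  Neff=3.4911  idx=[0, 2, 2, 2, 3, 3, 3, 3, 4, 4]
step 2: w=[0.0014, 0.0465, 0.0465, 0.0465, 0.1180, 0.1180, 0.1180, 0.1180, 0.1937, 0.1937]  mean=-1.2929  Neff=7.2899  idx=[1, 3, 4, 5, 6, 7, 8, 8, 9, 9]

post_mean = -1.2929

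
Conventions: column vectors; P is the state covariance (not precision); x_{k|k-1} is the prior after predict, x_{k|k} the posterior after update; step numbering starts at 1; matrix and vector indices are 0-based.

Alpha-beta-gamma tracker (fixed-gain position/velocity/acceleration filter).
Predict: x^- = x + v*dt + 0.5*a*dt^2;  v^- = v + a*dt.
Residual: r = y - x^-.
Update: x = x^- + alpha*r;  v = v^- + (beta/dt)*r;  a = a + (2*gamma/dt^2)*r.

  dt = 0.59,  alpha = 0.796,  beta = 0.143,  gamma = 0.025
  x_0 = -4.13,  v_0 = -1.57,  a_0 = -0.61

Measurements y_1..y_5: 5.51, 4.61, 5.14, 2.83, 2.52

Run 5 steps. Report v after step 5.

v_post = 1.3628

step 1: x_pred=-5.1625  r=10.6725  x^+=3.3328  v^+=0.6568  a^+=0.9230
step 2: x_pred=3.8810  r=0.7290  x^+=4.4613  v^+=1.3781  a^+=1.0277
step 3: x_pred=5.4532  r=-0.3132  x^+=5.2039  v^+=1.9085  a^+=0.9827
step 4: x_pred=6.5009  r=-3.6709  x^+=3.5789  v^+=1.5985  a^+=0.4554
step 5: x_pred=4.6013  r=-2.0813  x^+=2.9446  v^+=1.3628  a^+=0.1565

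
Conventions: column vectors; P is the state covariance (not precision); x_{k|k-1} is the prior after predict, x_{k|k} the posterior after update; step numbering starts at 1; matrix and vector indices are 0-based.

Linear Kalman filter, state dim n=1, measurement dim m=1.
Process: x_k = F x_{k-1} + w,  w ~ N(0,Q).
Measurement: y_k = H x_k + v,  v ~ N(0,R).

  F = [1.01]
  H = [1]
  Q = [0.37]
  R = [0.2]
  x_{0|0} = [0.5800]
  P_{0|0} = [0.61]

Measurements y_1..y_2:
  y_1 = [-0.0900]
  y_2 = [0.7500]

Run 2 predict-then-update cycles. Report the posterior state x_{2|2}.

step 1: x^-=[0.5858]  P^-=[0.9923]  S=[1.1923]  K=[0.8323]  nu=[-0.6758]  x^+=[0.0234]  P^+=[0.1665]
step 2: x^-=[0.0236]  P^-=[0.5398]  S=[0.7398]  K=[0.7297]  nu=[0.7264]  x^+=[0.5536]  P^+=[0.1459]

x_post = [0.5536]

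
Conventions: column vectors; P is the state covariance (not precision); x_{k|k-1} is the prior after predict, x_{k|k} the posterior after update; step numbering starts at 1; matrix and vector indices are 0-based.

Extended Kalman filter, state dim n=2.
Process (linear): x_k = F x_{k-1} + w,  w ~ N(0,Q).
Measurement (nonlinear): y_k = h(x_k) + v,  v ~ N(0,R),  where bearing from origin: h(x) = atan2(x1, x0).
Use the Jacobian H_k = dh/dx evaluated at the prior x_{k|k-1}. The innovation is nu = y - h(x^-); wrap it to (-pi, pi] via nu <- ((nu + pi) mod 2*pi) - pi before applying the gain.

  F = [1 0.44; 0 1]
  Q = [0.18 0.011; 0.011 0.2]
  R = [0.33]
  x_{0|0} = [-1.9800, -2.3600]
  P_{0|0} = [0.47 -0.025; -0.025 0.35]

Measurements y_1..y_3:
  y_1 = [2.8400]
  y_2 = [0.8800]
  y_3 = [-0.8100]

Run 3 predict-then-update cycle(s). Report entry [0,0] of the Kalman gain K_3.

K[0,0] = -0.1337

step 1: x^-=[-3.0184, -2.3600]  P^-=[0.6958 0.1400; 0.1400 0.5500]  H_jac=[0.1608 -0.2056]  S=[0.3620]  K=[0.2295; -0.2502]  nu=[-0.9652]  x^+=[-3.2399, -2.1185]  P^+=[0.6767 0.1608; 0.1608 0.5273]
step 2: x^-=[-4.1720, -2.1185]  P^-=[1.1003 0.4038; 0.4038 0.7273]  H_jac=[0.0968 -0.1906]  S=[0.3518]  K=[0.0839; -0.2829]  nu=[-2.7314]  x^+=[-4.4012, -1.3458]  P^+=[1.0978 0.4122; 0.4122 0.6992]
step 3: x^-=[-4.9933, -1.3458]  P^-=[1.7759 0.7308; 0.7308 0.8992]  H_jac=[0.0503 -0.1867]  S=[0.3521]  K=[-0.1337; -0.3723]  nu=[2.0683]  x^+=[-5.2699, -2.1159]  P^+=[1.7696 0.7133; 0.7133 0.8504]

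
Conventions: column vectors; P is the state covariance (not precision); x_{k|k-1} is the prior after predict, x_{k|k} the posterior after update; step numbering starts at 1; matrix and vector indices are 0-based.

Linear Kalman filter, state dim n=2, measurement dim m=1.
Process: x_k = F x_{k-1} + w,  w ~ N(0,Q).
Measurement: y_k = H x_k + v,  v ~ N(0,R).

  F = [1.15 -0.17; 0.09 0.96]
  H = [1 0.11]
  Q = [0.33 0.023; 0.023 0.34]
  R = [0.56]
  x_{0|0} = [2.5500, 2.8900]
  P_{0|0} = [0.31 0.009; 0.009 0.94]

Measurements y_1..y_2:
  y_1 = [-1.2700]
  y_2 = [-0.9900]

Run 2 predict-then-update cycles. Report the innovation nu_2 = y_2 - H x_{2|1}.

innov = [-0.9571]

step 1: x^-=[2.4412, 3.0039]  P^-=[0.7636 -0.0885; -0.0885 1.2104]  S=[1.3188]  K=[0.5716; 0.0338]  nu=[-4.0416]  x^+=[0.1308, 2.8672]  P^+=[0.3327 -0.1140; -0.1140 1.2089]
step 2: x^-=[-0.3370, 2.7643]  P^-=[0.8495 -0.2640; -0.2640 1.4371]  S=[1.3688]  K=[0.5994; -0.0774]  nu=[-0.9571]  x^+=[-0.9106, 2.8383]  P^+=[0.3577 -0.2005; -0.2005 1.4289]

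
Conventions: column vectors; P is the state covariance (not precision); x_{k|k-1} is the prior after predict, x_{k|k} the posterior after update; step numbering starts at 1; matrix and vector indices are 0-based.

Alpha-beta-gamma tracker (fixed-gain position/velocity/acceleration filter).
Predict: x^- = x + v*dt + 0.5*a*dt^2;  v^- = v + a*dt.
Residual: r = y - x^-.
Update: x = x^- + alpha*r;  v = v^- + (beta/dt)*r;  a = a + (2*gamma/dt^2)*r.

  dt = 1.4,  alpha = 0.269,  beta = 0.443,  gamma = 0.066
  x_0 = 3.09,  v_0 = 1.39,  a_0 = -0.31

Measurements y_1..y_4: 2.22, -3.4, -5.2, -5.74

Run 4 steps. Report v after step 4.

v_post = -4.5968

step 1: x_pred=4.7322  r=-2.5122  x^+=4.0564  v^+=0.1611  a^+=-0.4792
step 2: x_pred=3.8123  r=-7.2123  x^+=1.8722  v^+=-2.7920  a^+=-0.9649
step 3: x_pred=-2.9822  r=-2.2178  x^+=-3.5788  v^+=-4.8446  a^+=-1.1143
step 4: x_pred=-11.4533  r=5.7133  x^+=-9.9164  v^+=-4.5968  a^+=-0.7295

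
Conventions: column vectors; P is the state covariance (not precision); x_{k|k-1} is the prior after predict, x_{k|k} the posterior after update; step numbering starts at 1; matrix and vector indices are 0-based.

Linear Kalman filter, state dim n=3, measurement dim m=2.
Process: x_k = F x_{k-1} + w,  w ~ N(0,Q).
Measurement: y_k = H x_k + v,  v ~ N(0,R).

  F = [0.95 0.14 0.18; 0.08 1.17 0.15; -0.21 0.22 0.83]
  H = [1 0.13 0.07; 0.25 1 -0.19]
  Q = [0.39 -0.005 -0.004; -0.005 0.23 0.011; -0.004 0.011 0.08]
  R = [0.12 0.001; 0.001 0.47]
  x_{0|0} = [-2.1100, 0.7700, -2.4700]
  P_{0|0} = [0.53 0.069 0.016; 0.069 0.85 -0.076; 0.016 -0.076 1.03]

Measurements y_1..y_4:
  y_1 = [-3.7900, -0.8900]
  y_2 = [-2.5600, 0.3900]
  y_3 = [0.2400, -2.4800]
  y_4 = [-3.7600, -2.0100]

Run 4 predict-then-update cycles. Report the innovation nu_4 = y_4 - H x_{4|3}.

step 1: x^-=[-2.3413, 0.3616, -1.4376]  P^-=[0.9384 0.2647 0.0829; 0.2647 1.4068 0.2576; 0.0829 0.2576 0.8144]  S=[1.1712 0.6783; 0.6783 1.9914]  K=[0.8656 -0.0520; -0.0207 0.7221; 0.1396 0.0145]  nu=[-1.3951, -0.9394]  x^+=[-3.5000, -0.2879, -1.6460]  P^+=[0.1164 -0.0642 -0.0608; -0.0642 0.3881 0.1719; -0.0608 0.1719 0.7884]
step 2: x^-=[-3.6616, -0.8638, -0.6945]  P^-=[0.4990 0.0469 0.0721; 0.0469 0.8266 0.3923; 0.0721 0.3923 0.7369]  S=[0.6660 0.2771; 0.2771 1.2219]  K=[0.7864 -0.0491; 0.0142 0.6219; 0.1880 0.1786]  nu=[1.2626, 2.0372]  x^+=[-2.7688, 0.4210, -0.0934]  P^+=[0.1056 -0.0586 -0.0520; -0.0586 0.3491 0.2217; -0.0520 0.2217 0.6558]
step 3: x^-=[-2.5882, 0.2571, 0.5966]  P^-=[0.4912 0.0553 0.0687; 0.0553 0.7889 0.4149; 0.0687 0.4149 0.6579]  S=[0.6593 0.2817; 0.2817 1.1768]  K=[0.7834 -0.0472; 0.0231 0.6096; 0.1608 0.2225]  nu=[2.7531, -1.9767]  x^+=[-0.3381, -0.8843, 0.5994]  P^+=[0.1048 -0.0569 -0.0490; -0.0569 0.3433 0.2238; -0.0490 0.2238 0.5624]
step 4: x^-=[-0.3371, -0.9718, 0.3740]  P^-=[0.4889 0.0546 0.0576; 0.0546 0.7800 0.4036; 0.0576 0.4036 0.5928]  S=[0.6546 0.2815; 0.2815 1.1704]  K=[0.7840 -0.0468; 0.0202 0.6077; 0.1331 0.2289]  nu=[-3.3227, -0.8829]  x^+=[-2.9009, -1.5754, -0.2703]  P^+=[0.1046 -0.0563 -0.0469; -0.0563 0.3406 0.2150; -0.0469 0.2150 0.5027]

innov = [-3.3227, -0.8829]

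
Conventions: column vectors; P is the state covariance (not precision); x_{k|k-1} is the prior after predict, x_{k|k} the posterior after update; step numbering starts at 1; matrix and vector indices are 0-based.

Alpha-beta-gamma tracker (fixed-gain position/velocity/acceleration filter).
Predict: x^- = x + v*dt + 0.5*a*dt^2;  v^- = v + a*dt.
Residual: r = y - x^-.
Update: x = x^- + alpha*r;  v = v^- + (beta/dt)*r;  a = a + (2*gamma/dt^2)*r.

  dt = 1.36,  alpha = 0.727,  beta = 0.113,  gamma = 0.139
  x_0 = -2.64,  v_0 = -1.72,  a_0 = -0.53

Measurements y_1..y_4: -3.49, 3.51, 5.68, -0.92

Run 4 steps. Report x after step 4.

x_post = 1.2780

step 1: x_pred=-5.4693  r=1.9793  x^+=-4.0304  v^+=-2.2763  a^+=-0.2325
step 2: x_pred=-7.3412  r=10.8512  x^+=0.5476  v^+=-1.6909  a^+=1.3985
step 3: x_pred=-0.4587  r=6.1387  x^+=4.0041  v^+=0.7210  a^+=2.3211
step 4: x_pred=7.1313  r=-8.0513  x^+=1.2780  v^+=3.2088  a^+=1.1110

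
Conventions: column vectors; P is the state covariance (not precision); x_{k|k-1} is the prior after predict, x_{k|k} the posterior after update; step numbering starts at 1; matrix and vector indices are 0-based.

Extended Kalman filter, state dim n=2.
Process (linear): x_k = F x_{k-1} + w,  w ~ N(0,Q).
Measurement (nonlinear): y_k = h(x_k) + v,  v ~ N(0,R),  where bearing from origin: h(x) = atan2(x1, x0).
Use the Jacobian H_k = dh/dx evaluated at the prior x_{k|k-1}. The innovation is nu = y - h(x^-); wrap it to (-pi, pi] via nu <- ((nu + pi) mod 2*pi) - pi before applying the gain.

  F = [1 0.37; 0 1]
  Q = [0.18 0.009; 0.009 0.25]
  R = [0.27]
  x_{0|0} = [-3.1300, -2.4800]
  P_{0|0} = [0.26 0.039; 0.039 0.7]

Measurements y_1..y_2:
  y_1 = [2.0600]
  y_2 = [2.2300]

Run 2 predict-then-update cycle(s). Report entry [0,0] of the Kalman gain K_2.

K[0,0] = -0.1550

step 1: x^-=[-4.0476, -2.4800]  P^-=[0.5647 0.3070; 0.3070 0.9500]  H_jac=[0.1101 -0.1796]  S=[0.2954]  K=[0.0237; -0.4634]  nu=[-1.6313]  x^+=[-4.0863, -1.7241]  P^+=[0.5645 0.3102; 0.3102 0.8866]
step 2: x^-=[-4.7242, -1.7241]  P^-=[1.0955 0.6473; 0.6473 1.1366]  H_jac=[0.0682 -0.1868]  S=[0.2983]  K=[-0.1550; -0.5639]  nu=[-1.2615]  x^+=[-4.5287, -1.0128]  P^+=[1.0883 0.6212; 0.6212 1.0418]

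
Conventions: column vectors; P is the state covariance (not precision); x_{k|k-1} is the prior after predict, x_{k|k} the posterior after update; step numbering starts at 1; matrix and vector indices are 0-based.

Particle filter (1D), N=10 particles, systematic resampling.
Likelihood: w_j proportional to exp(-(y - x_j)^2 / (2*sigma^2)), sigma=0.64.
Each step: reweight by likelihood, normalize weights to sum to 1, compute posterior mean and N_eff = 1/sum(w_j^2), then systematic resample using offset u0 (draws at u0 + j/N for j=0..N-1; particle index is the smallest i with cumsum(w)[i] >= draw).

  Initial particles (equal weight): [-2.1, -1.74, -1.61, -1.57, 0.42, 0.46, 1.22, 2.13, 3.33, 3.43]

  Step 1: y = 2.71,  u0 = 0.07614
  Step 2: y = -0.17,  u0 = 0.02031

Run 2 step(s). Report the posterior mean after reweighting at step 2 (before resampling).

post_mean = 2.1303

step 1: w=[0.0000, 0.0000, 0.0000, 0.0000, 0.0009, 0.0011, 0.0352, 0.3509, 0.3309, 0.2810]  mean=2.8570  Neff=3.1965  idx=[7, 7, 7, 7, 8, 8, 8, 9, 9, 9]
step 2: w=[0.2499, 0.2499, 0.2499, 0.2499, 0.0001, 0.0001, 0.0001, 0.0000, 0.0000, 0.0000]  mean=2.1303  Neff=4.0017  idx=[0, 0, 0, 1, 1, 2, 2, 2, 3, 3]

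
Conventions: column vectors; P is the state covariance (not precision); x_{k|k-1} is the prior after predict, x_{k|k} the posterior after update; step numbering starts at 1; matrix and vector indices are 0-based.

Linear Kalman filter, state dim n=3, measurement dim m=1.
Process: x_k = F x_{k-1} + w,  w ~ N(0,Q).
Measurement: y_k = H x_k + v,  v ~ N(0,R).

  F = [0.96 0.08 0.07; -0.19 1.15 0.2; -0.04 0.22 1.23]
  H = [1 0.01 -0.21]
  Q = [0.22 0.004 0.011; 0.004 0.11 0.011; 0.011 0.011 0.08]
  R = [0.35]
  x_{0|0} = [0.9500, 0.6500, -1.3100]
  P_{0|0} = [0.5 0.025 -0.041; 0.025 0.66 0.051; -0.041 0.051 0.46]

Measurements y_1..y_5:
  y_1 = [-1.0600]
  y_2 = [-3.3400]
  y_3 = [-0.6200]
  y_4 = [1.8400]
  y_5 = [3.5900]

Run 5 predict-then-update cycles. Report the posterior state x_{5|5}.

step 1: x^-=[0.8723, 0.3050, -1.5063]  P^-=[0.6862 0.0048 0.0057; 0.0048 1.0350 0.3770; 0.0057 0.3770 0.8399]  S=[1.0694]  K=[0.6406; -0.0599; -0.1560]  nu=[-2.2517]  x^+=[-0.5700, 0.4399, -1.1549]  P^+=[0.2474 0.0458 0.1126; 0.0458 1.0311 0.3670; 0.1126 0.3670 0.8138]
step 2: x^-=[-0.5929, 0.3832, -1.3010]  P^-=[0.4849 0.1705 0.2737; 0.1705 1.6554 0.9780; 0.2737 0.9780 1.5483]  S=[0.7877]  K=[0.5448; -0.0232; -0.0529]  nu=[-3.0242]  x^+=[-2.2403, 0.4534, -1.1410]  P^+=[0.2511 0.1805 0.2964; 0.1805 1.6550 0.9771; 0.2964 0.9771 1.5461]
step 3: x^-=[-2.1943, 0.7188, -1.2140]  P^-=[0.5481 0.4759 0.6615; 0.4759 2.7177 2.1495; 0.6615 2.1495 2.9961]  S=[0.7532]  K=[0.5496; 0.0686; 0.0715]  nu=[1.3122]  x^+=[-1.4731, 0.8089, -1.1203]  P^+=[0.3206 0.4475 0.6319; 0.4475 2.7141 2.1458; 0.6319 2.1458 2.9922]
step 4: x^-=[-1.4279, 0.9860, -1.1411]  P^-=[0.7252 1.0443 1.3858; 1.0443 4.5742 4.3739; 1.3858 4.3739 5.8301]  S=[0.7532]  K=[0.5903; 0.2278; 0.2724]  nu=[3.0184]  x^+=[0.3538, 1.6736, -0.3189]  P^+=[0.4627 0.9431 1.2646; 0.9431 4.5351 4.3271; 1.2646 4.3271 5.7742]
step 5: x^-=[0.4512, 1.7936, -0.0382]  P^-=[1.0671 2.0880 2.7485; 2.0880 7.8376 8.5050; 2.7485 8.5050 11.2368]  S=[0.7650]  K=[0.6676; 0.4972; 0.6194]  nu=[3.1129]  x^+=[2.5294, 3.3412, 1.8899]  P^+=[0.7261 1.8341 2.4322; 1.8341 7.6485 8.2694; 2.4322 8.2694 10.9433]

x_post = [2.5294, 3.3412, 1.8899]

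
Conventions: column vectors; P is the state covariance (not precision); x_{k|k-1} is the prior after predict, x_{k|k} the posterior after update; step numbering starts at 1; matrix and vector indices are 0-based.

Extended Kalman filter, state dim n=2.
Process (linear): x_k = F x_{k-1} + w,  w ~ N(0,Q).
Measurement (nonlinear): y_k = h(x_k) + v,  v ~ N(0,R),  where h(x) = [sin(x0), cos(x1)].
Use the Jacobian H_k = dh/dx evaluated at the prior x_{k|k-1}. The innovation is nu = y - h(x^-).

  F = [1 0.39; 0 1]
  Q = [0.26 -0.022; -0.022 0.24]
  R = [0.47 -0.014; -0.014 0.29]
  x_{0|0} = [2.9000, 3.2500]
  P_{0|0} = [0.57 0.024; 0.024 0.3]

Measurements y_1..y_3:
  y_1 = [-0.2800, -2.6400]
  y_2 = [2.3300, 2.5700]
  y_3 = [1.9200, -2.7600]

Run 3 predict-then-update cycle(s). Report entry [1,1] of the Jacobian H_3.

step 1: x^-=[4.1675, 3.2500]  P^-=[0.8943 0.1190; 0.1190 0.5400]  H_jac=[-0.5183 0.0000; 0.0000 0.1082]  S=[0.7103 -0.0207; -0.0207 0.2963]  K=[-0.6527 -0.0021; -0.0813 0.1915]  nu=[0.5752, -1.6459]  x^+=[3.7955, 2.8881]  P^+=[0.5918 0.0789; 0.0789 0.5238]
step 2: x^-=[4.9219, 2.8881]  P^-=[0.9930 0.2611; 0.2611 0.7638]  H_jac=[0.2079 0.0000; 0.0000 -0.2508]  S=[0.5129 -0.0276; -0.0276 0.3380]  K=[0.3938 -0.1616; 0.0757 -0.5605]  nu=[3.3081, 3.5380]  x^+=[5.6531, 1.1553]  P^+=[0.9011 0.2088; 0.2088 0.6523]
step 3: x^-=[6.1037, 1.1553]  P^-=[1.4232 0.4412; 0.4412 0.8923]  H_jac=[0.9839 0.0000; 0.0000 -0.9149]  S=[1.8478 -0.4112; -0.4112 1.0370]  K=[0.7362 -0.0974; 0.0655 -0.7613]  nu=[2.0986, -3.1636]  x^+=[7.9566, 3.7014]  P^+=[0.3530 0.0421; 0.0421 0.2423]

H_jac[1,1] = -0.9149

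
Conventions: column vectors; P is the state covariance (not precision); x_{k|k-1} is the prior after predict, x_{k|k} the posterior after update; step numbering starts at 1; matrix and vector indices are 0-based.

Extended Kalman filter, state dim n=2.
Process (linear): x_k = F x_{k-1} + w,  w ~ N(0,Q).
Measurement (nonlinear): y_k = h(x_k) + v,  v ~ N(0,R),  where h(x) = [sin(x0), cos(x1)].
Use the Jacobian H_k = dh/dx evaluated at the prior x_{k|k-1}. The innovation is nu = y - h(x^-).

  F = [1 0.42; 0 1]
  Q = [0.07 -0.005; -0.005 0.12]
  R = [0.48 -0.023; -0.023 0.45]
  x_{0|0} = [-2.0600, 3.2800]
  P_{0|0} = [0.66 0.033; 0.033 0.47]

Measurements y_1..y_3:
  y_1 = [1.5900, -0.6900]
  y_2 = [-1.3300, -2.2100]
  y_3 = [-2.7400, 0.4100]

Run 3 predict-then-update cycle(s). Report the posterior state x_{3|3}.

step 1: x^-=[-0.6824, 3.2800]  P^-=[0.8406 0.2254; 0.2254 0.5900]  H_jac=[0.7761 0.0000; 0.0000 0.1380]  S=[0.9863 0.0011; 0.0011 0.4612]  K=[0.6614 0.0658; 0.1772 0.1760]  nu=[2.2207, 0.3004]  x^+=[0.8061, 3.7263]  P^+=[0.4071 0.1044; 0.1044 0.5447]
step 2: x^-=[2.3711, 3.7263]  P^-=[0.6609 0.3281; 0.3281 0.6647]  H_jac=[-0.7176 0.0000; 0.0000 0.5519]  S=[0.8203 -0.1530; -0.1530 0.6525]  K=[-0.5504 0.1485; -0.1905 0.5176]  nu=[-2.0265, -1.3761]  x^+=[3.2821, 3.4001]  P^+=[0.3729 0.1440; 0.1440 0.4299]
step 3: x^-=[4.7101, 3.4001]  P^-=[0.6398 0.3196; 0.3196 0.5499]  H_jac=[-0.0022 0.0000; 0.0000 0.2556]  S=[0.4800 -0.0232; -0.0232 0.4859]  K=[0.0051 0.1684; 0.0125 0.2899]  nu=[-1.7400, 1.3768]  x^+=[4.9330, 3.7775]  P^+=[0.6260 0.2959; 0.2959 0.5092]

x_post = [4.9330, 3.7775]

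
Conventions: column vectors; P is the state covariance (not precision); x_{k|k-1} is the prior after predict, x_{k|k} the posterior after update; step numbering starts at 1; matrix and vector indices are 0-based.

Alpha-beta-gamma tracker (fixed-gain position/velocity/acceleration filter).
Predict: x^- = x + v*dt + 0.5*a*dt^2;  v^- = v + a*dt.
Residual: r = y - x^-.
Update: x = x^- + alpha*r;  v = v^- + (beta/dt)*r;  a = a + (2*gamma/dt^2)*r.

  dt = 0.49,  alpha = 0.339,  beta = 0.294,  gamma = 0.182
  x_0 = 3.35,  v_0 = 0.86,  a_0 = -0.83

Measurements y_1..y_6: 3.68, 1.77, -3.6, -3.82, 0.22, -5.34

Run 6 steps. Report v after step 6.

step 1: x_pred=3.6718  r=0.0082  x^+=3.6746  v^+=0.4582  a^+=-0.8175
step 2: x_pred=3.8010  r=-2.0310  x^+=3.1125  v^+=-1.1609  a^+=-3.8965
step 3: x_pred=2.0758  r=-5.6758  x^+=0.1517  v^+=-6.4757  a^+=-12.5013
step 4: x_pred=-4.5221  r=0.7021  x^+=-4.2841  v^+=-12.1800  a^+=-11.4368
step 5: x_pred=-11.6253  r=11.8453  x^+=-7.6098  v^+=-10.6769  a^+=6.5211
step 6: x_pred=-12.0586  r=6.7186  x^+=-9.7810  v^+=-3.4504  a^+=16.7067

v_post = -3.4504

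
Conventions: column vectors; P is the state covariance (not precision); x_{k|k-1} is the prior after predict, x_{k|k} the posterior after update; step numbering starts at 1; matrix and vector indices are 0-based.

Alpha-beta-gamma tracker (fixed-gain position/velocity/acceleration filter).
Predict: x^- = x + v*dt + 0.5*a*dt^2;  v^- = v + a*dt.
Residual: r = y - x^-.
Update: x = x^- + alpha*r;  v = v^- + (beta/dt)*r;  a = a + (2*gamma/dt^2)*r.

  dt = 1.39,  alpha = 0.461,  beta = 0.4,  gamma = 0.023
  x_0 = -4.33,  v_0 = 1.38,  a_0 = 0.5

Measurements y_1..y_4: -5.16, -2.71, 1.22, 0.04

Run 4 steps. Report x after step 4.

step 1: x_pred=-1.9288  r=-3.2312  x^+=-3.4184  v^+=1.1452  a^+=0.4231
step 2: x_pred=-1.4179  r=-1.2921  x^+=-2.0136  v^+=1.3614  a^+=0.3923
step 3: x_pred=0.2578  r=0.9622  x^+=0.7014  v^+=2.1836  a^+=0.4152
step 4: x_pred=4.1377  r=-4.0977  x^+=2.2487  v^+=1.5816  a^+=0.3177

x_post = 2.2487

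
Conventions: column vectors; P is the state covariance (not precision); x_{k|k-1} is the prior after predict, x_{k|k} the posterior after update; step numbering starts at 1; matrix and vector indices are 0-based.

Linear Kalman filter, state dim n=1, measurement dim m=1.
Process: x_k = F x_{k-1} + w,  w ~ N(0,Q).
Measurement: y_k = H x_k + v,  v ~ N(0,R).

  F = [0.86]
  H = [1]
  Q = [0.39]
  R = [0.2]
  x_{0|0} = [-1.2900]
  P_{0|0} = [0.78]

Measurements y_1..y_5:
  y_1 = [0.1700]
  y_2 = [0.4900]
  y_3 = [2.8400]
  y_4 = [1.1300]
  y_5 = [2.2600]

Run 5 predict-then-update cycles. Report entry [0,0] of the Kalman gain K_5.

step 1: x^-=[-1.1094]  P^-=[0.9669]  S=[1.1669]  K=[0.8286]  nu=[1.2794]  x^+=[-0.0493]  P^+=[0.1657]
step 2: x^-=[-0.0424]  P^-=[0.5126]  S=[0.7126]  K=[0.7193]  nu=[0.5324]  x^+=[0.3406]  P^+=[0.1439]
step 3: x^-=[0.2929]  P^-=[0.4964]  S=[0.6964]  K=[0.7128]  nu=[2.5471]  x^+=[2.1085]  P^+=[0.1426]
step 4: x^-=[1.8133]  P^-=[0.4954]  S=[0.6954]  K=[0.7124]  nu=[-0.6833]  x^+=[1.3265]  P^+=[0.1425]
step 5: x^-=[1.1408]  P^-=[0.4954]  S=[0.6954]  K=[0.7124]  nu=[1.1192]  x^+=[1.9381]  P^+=[0.1425]

K[0,0] = 0.7124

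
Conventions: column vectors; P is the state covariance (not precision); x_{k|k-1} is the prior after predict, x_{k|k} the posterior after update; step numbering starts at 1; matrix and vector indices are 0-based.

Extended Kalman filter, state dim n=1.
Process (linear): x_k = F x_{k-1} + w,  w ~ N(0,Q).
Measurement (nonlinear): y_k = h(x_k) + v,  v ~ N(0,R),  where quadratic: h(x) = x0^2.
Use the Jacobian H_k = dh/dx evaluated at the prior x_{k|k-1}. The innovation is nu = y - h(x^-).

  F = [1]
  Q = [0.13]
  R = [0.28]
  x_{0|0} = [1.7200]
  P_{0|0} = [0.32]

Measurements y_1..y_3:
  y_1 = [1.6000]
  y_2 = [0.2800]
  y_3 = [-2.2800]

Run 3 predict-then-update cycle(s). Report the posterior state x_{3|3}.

step 1: x^-=[1.7200]  P^-=[0.4500]  H_jac=[3.4400]  S=[5.6051]  K=[0.2762]  nu=[-1.3584]  x^+=[1.3448]  P^+=[0.0225]
step 2: x^-=[1.3448]  P^-=[0.1525]  H_jac=[2.6897]  S=[1.3831]  K=[0.2965]  nu=[-1.5286]  x^+=[0.8916]  P^+=[0.0309]
step 3: x^-=[0.8916]  P^-=[0.1609]  H_jac=[1.7832]  S=[0.7915]  K=[0.3624]  nu=[-3.0749]  x^+=[-0.2228]  P^+=[0.0569]

x_post = [-0.2228]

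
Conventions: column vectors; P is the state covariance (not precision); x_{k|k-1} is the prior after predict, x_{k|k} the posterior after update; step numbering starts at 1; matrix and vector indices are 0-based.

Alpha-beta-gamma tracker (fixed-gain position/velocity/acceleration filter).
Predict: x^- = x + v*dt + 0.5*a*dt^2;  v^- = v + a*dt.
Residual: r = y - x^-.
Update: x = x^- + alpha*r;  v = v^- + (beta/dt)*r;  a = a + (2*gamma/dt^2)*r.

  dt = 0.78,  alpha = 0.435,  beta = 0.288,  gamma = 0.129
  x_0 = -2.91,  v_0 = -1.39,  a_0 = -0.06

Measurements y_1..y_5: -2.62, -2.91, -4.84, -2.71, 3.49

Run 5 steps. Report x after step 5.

x_post = 0.0959

step 1: x_pred=-4.0125  r=1.3925  x^+=-3.4067  v^+=-0.9227  a^+=0.5305
step 2: x_pred=-3.9650  r=1.0550  x^+=-3.5061  v^+=-0.1193  a^+=0.9779
step 3: x_pred=-3.3017  r=-1.5383  x^+=-3.9709  v^+=0.0754  a^+=0.3256
step 4: x_pred=-3.8130  r=1.1030  x^+=-3.3332  v^+=0.7366  a^+=0.7933
step 5: x_pred=-2.5173  r=6.0073  x^+=0.0959  v^+=3.5735  a^+=3.3408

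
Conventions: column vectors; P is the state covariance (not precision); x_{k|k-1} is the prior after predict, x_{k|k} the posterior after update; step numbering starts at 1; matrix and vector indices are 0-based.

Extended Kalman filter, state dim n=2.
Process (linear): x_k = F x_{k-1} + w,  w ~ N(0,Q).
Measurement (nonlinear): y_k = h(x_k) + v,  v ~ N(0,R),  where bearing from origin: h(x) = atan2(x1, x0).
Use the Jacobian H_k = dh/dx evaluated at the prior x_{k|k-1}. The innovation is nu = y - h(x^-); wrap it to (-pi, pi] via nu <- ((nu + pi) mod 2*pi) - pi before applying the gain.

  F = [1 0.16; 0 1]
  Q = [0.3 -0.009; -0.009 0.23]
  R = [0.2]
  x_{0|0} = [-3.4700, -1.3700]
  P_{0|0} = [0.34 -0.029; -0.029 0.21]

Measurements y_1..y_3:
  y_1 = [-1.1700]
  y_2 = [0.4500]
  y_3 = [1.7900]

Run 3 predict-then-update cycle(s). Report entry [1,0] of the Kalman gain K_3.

K[1,0] = -0.3001

step 1: x^-=[-3.6892, -1.3700]  P^-=[0.6361 -0.0044; -0.0044 0.4400]  H_jac=[0.0885 -0.2382]  S=[0.2301]  K=[0.2491; -0.4571]  nu=[1.6160]  x^+=[-3.2867, -2.1087]  P^+=[0.6218 0.0218; 0.0218 0.3919]
step 2: x^-=[-3.6241, -2.1087]  P^-=[0.9388 0.0755; 0.0755 0.6219]  H_jac=[0.1199 -0.2061]  S=[0.2362]  K=[0.4109; -0.5044]  nu=[3.0646]  x^+=[-2.3650, -3.6546]  P^+=[0.8990 0.1245; 0.1245 0.5618]
step 3: x^-=[-2.9497, -3.6546]  P^-=[1.2532 0.2053; 0.2053 0.7918]  H_jac=[0.1657 -0.1337]  S=[0.2395]  K=[0.7524; -0.3001]  nu=[-2.2433]  x^+=[-4.6376, -2.9813]  P^+=[1.1176 0.2594; 0.2594 0.7702]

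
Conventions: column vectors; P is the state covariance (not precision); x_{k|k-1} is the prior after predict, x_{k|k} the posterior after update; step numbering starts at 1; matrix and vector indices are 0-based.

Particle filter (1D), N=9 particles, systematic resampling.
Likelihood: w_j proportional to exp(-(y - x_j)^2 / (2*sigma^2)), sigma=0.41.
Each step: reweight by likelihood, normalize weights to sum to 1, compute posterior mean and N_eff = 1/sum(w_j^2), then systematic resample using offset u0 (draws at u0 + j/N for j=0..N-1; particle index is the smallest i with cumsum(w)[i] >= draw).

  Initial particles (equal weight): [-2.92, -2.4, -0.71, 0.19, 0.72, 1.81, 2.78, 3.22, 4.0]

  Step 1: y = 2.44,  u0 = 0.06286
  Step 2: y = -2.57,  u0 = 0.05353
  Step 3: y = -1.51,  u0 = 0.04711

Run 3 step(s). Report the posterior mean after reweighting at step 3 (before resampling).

post_mean = 1.8100

step 1: w=[0.0000, 0.0000, 0.0000, 0.0000, 0.0001, 0.2601, 0.6005, 0.1387, 0.0006]  mean=2.5892  Neff=2.2347  idx=[5, 5, 6, 6, 6, 6, 6, 6, 7]
step 2: w=[0.5000, 0.5000, 0.0000, 0.0000, 0.0000, 0.0000, 0.0000, 0.0000, 0.0000]  mean=1.8100  Neff=2.0000  idx=[0, 0, 0, 0, 0, 1, 1, 1, 1]
step 3: w=[0.1111, 0.1111, 0.1111, 0.1111, 0.1111, 0.1111, 0.1111, 0.1111, 0.1111]  mean=1.8100  Neff=9.0000  idx=[0, 1, 2, 3, 4, 5, 6, 7, 8]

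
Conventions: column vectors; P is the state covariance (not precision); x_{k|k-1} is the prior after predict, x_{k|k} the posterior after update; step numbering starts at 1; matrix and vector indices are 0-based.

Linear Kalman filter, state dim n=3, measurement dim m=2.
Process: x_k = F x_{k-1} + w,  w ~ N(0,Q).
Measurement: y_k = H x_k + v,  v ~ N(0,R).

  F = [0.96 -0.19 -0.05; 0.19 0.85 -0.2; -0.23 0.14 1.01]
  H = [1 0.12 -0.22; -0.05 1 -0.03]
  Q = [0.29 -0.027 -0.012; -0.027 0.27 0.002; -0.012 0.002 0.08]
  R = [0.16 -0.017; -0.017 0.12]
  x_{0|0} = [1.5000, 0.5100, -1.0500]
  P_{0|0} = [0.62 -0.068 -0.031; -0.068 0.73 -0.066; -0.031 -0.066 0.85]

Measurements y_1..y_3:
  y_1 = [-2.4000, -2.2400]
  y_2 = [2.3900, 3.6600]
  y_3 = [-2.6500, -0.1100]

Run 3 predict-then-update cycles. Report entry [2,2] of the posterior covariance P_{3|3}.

P_post[2,2] = 0.7156

step 1: x^-=[1.3956, 0.9285, -1.3341]  P^-=[0.9164 -0.0698 -0.2406; -0.0698 0.8566 -0.1606; -0.2406 -0.1606 0.9943]  S=[1.2345 0.0176; 0.0176 0.9957]  K=[0.7802 -0.1227; 0.0429 0.8679; -0.3853 -0.1724]  nu=[-4.2005, -3.1387]  x^+=[-1.4965, -1.9760, 0.8253]  P^+=[0.1534 -0.0170 0.1109; -0.0170 0.1030 0.0148; 0.1109 0.0148 0.7791]
step 2: x^-=[-1.1025, -2.1290, 0.9011]  P^-=[0.4328 -0.0435 0.0149; -0.0435 0.3622 -0.1083; 0.0149 -0.1083 0.8387]  S=[0.6273 -0.0090; -0.0090 0.4949]  K=[0.6747 -0.1203; 0.0485 0.7437; -0.2950 -0.2765]  nu=[3.9462, 5.7609]  x^+=[0.8665, 2.3465, -1.8561]  P^+=[0.1387 -0.0153 0.1219; -0.0153 0.0877 0.0004; 0.1219 0.0004 0.7477]
step 3: x^-=[0.4788, 2.5304, -1.7454]  P^-=[0.4167 -0.0449 0.0341; -0.0449 0.3539 -0.1128; 0.0341 -0.1128 0.7962]  S=[0.6005 -0.0102; -0.0102 0.4870]  K=[0.6704 -0.1231; 0.0498 0.7393; -0.2623 -0.2896]  nu=[-3.8165, -2.6688]  x^+=[-1.7512, 0.3674, 0.0285]  P^+=[0.1378 -0.0157 0.1207; -0.0157 0.0870 -0.0028; 0.1207 -0.0028 0.7156]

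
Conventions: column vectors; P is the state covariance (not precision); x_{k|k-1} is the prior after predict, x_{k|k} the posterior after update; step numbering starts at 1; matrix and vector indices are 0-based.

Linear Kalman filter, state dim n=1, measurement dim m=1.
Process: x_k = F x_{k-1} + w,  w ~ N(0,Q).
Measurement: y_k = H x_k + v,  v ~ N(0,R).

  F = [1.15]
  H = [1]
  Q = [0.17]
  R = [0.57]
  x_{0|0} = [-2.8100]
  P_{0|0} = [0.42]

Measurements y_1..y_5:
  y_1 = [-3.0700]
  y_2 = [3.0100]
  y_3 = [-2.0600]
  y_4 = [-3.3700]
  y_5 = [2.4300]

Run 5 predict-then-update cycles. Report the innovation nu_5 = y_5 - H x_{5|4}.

innov = [5.1010]

step 1: x^-=[-3.2315]  P^-=[0.7254]  S=[1.2954]  K=[0.5600]  nu=[0.1615]  x^+=[-3.1411]  P^+=[0.3192]
step 2: x^-=[-3.6122]  P^-=[0.5921]  S=[1.1621]  K=[0.5095]  nu=[6.6222]  x^+=[-0.2380]  P^+=[0.2904]
step 3: x^-=[-0.2737]  P^-=[0.5541]  S=[1.1241]  K=[0.4929]  nu=[-1.7863]  x^+=[-1.1542]  P^+=[0.2810]
step 4: x^-=[-1.3274]  P^-=[0.5416]  S=[1.1116]  K=[0.4872]  nu=[-2.0426]  x^+=[-2.3226]  P^+=[0.2777]
step 5: x^-=[-2.6710]  P^-=[0.5373]  S=[1.1073]  K=[0.4852]  nu=[5.1010]  x^+=[-0.1959]  P^+=[0.2766]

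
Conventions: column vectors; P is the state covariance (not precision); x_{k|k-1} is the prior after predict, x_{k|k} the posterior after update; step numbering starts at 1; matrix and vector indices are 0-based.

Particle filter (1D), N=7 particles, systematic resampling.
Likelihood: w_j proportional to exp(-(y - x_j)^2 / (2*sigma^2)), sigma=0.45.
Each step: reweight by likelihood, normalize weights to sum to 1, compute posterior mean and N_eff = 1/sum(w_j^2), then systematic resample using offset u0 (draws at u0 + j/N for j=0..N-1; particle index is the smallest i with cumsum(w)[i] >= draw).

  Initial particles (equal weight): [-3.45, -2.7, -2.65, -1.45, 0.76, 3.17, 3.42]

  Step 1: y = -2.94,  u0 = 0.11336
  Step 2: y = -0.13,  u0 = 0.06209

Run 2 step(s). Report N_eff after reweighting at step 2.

step 1: w=[0.2380, 0.3925, 0.3676, 0.0019, 0.0000, 0.0000, 0.0000]  mean=-2.8578  Neff=2.8916  idx=[0, 1, 1, 1, 2, 2, 2]
step 2: w=[0.0000, 0.1160, 0.1160, 0.1160, 0.2174, 0.2174, 0.2174]  mean=-2.6674  Neff=5.4917  idx=[1, 2, 3, 4, 5, 5, 6]

N_eff = 5.4917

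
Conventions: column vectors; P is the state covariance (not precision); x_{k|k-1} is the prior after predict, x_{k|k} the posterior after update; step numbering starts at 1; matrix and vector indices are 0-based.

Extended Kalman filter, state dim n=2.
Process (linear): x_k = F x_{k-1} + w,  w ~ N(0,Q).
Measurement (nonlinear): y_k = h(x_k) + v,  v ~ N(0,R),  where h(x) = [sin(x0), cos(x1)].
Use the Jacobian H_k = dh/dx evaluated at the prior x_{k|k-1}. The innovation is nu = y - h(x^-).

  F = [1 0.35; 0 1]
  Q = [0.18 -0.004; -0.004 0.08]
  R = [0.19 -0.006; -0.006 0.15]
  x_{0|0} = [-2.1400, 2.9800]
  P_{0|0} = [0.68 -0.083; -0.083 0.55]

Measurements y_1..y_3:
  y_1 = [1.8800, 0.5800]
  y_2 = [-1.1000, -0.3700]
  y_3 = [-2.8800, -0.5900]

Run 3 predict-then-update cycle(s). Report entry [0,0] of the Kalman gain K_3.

K[0,0] = -0.0587

step 1: x^-=[-1.0970, 2.9800]  P^-=[0.8693 0.1055; 0.1055 0.6300]  H_jac=[0.4563 0.0000; 0.0000 -0.1609]  S=[0.3710 -0.0137; -0.0137 0.1663]  K=[1.0687 -0.0137; 0.1075 -0.6006]  nu=[2.7698, 1.5670]  x^+=[1.8415, 2.3367]  P^+=[0.4452 0.0527; 0.0527 0.5639]
step 2: x^-=[2.6593, 2.3367]  P^-=[0.7311 0.2460; 0.2460 0.6439]  H_jac=[-0.8859 0.0000; 0.0000 -0.7208]  S=[0.7639 0.1511; 0.1511 0.4845]  K=[-0.8266 -0.1082; -0.1022 -0.9260]  nu=[-1.5638, 0.3232]  x^+=[3.9169, 2.1972]  P^+=[0.1765 0.0156; 0.0156 0.1919]
step 3: x^-=[4.6860, 2.1972]  P^-=[0.3910 0.0788; 0.0788 0.2719]  H_jac=[-0.0264 0.0000; 0.0000 -0.8102]  S=[0.1903 -0.0043; -0.0043 0.3284]  K=[-0.0587 -0.1951; -0.0262 -0.6709]  nu=[-1.8803, -0.0038]  x^+=[4.7971, 2.2489]  P^+=[0.3779 0.0357; 0.0357 0.1240]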